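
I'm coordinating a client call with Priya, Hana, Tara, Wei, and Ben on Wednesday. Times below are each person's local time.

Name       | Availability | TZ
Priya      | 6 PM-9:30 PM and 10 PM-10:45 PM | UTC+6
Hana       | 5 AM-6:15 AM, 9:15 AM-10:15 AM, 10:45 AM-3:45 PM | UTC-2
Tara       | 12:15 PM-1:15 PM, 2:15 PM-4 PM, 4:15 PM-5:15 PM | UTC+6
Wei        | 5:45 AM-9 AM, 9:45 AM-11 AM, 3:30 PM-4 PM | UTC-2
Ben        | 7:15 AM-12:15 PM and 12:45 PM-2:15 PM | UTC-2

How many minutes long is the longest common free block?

0

Priya in UTC: 12:00-15:30, 16:00-16:45 (subtract 6h to convert from UTC+6).
Hana in UTC: 07:00-08:15, 11:15-12:15, 12:45-17:45 (add 2h to convert from UTC-2).
Tara in UTC: 06:15-07:15, 08:15-10:00, 10:15-11:15 (subtract 6h to convert from UTC+6).
Wei in UTC: 07:45-11:00, 11:45-13:00, 17:30-18:00 (add 2h to convert from UTC-2).
Ben in UTC: 09:15-14:15, 14:45-16:15 (add 2h to convert from UTC-2).
Priya ∩ Hana: 12:00-12:15, 12:45-15:30, 16:00-16:45.
Priya ∩ Hana ∩ Tara: ∅.
Priya ∩ Hana ∩ Tara ∩ Wei: ∅.
Priya ∩ Hana ∩ Tara ∩ Wei ∩ Ben: ∅.
There is no time when everyone is free.
No common window exists, so the longest block is 0 minutes.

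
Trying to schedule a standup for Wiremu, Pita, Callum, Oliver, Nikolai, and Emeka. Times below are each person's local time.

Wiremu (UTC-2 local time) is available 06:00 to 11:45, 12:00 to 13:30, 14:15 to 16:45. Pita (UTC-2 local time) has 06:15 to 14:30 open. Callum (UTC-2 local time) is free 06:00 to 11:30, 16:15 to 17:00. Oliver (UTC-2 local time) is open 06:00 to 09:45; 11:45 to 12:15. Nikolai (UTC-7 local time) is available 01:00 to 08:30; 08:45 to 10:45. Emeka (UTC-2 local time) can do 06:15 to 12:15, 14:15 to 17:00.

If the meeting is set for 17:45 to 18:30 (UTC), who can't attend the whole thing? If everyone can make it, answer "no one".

Callum, Nikolai, Oliver, Pita

Wiremu in UTC: 08:00-13:45, 14:00-15:30, 16:15-18:45 (add 2h to convert from UTC-2).
Pita in UTC: 08:15-16:30 (add 2h to convert from UTC-2).
Callum in UTC: 08:00-13:30, 18:15-19:00 (add 2h to convert from UTC-2).
Oliver in UTC: 08:00-11:45, 13:45-14:15 (add 2h to convert from UTC-2).
Nikolai in UTC: 08:00-15:30, 15:45-17:45 (add 7h to convert from UTC-7).
Emeka in UTC: 08:15-14:15, 16:15-19:00 (add 2h to convert from UTC-2).
Wiremu: free for 17:45-18:30. Pita: not fully free for 17:45-18:30. Callum: not fully free for 17:45-18:30. Oliver: not fully free for 17:45-18:30. Nikolai: not fully free for 17:45-18:30. Emeka: free for 17:45-18:30.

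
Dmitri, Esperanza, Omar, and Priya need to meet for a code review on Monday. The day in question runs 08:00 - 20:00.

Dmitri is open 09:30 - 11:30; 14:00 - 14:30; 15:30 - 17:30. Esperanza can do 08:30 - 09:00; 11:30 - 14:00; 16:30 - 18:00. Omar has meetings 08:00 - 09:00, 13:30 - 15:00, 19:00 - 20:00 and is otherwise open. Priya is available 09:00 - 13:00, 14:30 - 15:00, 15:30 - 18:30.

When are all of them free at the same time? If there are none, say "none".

Dmitri free: 09:30-11:30, 14:00-14:30, 15:30-17:30.
Esperanza free: 08:30-09:00, 11:30-14:00, 16:30-18:00.
Omar free: 09:00-13:30, 15:00-19:00 (invert busy blocks within the working day).
Priya free: 09:00-13:00, 14:30-15:00, 15:30-18:30.
Dmitri ∩ Esperanza: 16:30-17:30.
Dmitri ∩ Esperanza ∩ Omar: 16:30-17:30.
Dmitri ∩ Esperanza ∩ Omar ∩ Priya: 16:30-17:30.

16:30-17:30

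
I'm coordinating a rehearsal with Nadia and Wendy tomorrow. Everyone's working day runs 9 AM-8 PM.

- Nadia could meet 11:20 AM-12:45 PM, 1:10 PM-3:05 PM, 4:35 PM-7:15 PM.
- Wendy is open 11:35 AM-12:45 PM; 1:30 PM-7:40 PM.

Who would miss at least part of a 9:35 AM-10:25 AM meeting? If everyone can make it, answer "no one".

Nadia: not fully free for 09:35-10:25. Wendy: not fully free for 09:35-10:25.

Nadia, Wendy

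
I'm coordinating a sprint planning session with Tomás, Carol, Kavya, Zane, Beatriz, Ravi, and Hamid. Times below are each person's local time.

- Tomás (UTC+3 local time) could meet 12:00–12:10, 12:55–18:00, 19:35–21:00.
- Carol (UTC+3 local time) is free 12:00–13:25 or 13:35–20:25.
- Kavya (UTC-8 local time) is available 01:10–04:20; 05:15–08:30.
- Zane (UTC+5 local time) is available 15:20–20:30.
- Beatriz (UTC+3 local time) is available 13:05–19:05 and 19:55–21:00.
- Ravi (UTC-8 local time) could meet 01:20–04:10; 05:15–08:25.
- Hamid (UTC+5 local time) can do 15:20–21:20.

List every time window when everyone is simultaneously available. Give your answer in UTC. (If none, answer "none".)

10:20-10:25, 10:35-12:10, 13:15-15:00

Tomás in UTC: 09:00-09:10, 09:55-15:00, 16:35-18:00 (subtract 3h to convert from UTC+3).
Carol in UTC: 09:00-10:25, 10:35-17:25 (subtract 3h to convert from UTC+3).
Kavya in UTC: 09:10-12:20, 13:15-16:30 (add 8h to convert from UTC-8).
Zane in UTC: 10:20-15:30 (subtract 5h to convert from UTC+5).
Beatriz in UTC: 10:05-16:05, 16:55-18:00 (subtract 3h to convert from UTC+3).
Ravi in UTC: 09:20-12:10, 13:15-16:25 (add 8h to convert from UTC-8).
Hamid in UTC: 10:20-16:20 (subtract 5h to convert from UTC+5).
Tomás ∩ Carol: 09:00-09:10, 09:55-10:25, 10:35-15:00, 16:35-17:25.
Tomás ∩ Carol ∩ Kavya: 09:55-10:25, 10:35-12:20, 13:15-15:00.
Tomás ∩ Carol ∩ Kavya ∩ Zane: 10:20-10:25, 10:35-12:20, 13:15-15:00.
Tomás ∩ Carol ∩ Kavya ∩ Zane ∩ Beatriz: 10:20-10:25, 10:35-12:20, 13:15-15:00.
Tomás ∩ Carol ∩ Kavya ∩ Zane ∩ Beatriz ∩ Ravi: 10:20-10:25, 10:35-12:10, 13:15-15:00.
Tomás ∩ Carol ∩ Kavya ∩ Zane ∩ Beatriz ∩ Ravi ∩ Hamid: 10:20-10:25, 10:35-12:10, 13:15-15:00.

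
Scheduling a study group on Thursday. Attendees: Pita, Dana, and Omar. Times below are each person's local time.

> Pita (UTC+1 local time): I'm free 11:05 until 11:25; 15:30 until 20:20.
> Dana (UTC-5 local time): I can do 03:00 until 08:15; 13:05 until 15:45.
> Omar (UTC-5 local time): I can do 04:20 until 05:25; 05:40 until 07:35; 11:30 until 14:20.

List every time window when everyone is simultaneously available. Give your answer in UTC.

10:05-10:25, 18:05-19:20

Pita in UTC: 10:05-10:25, 14:30-19:20 (subtract 1h to convert from UTC+1).
Dana in UTC: 08:00-13:15, 18:05-20:45 (add 5h to convert from UTC-5).
Omar in UTC: 09:20-10:25, 10:40-12:35, 16:30-19:20 (add 5h to convert from UTC-5).
Pita ∩ Dana: 10:05-10:25, 18:05-19:20.
Pita ∩ Dana ∩ Omar: 10:05-10:25, 18:05-19:20.
Those are the intersection windows.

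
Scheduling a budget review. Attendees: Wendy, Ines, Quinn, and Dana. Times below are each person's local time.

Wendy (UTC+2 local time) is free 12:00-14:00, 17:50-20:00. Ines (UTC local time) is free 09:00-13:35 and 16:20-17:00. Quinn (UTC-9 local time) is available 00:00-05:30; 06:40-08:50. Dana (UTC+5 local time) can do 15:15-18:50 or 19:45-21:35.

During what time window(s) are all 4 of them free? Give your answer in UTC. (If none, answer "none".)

Wendy in UTC: 10:00-12:00, 15:50-18:00 (subtract 2h to convert from UTC+2).
Ines in UTC: 09:00-13:35, 16:20-17:00.
Quinn in UTC: 09:00-14:30, 15:40-17:50 (add 9h to convert from UTC-9).
Dana in UTC: 10:15-13:50, 14:45-16:35 (subtract 5h to convert from UTC+5).
Wendy ∩ Ines: 10:00-12:00, 16:20-17:00.
Wendy ∩ Ines ∩ Quinn: 10:00-12:00, 16:20-17:00.
Wendy ∩ Ines ∩ Quinn ∩ Dana: 10:15-12:00, 16:20-16:35.

10:15-12:00, 16:20-16:35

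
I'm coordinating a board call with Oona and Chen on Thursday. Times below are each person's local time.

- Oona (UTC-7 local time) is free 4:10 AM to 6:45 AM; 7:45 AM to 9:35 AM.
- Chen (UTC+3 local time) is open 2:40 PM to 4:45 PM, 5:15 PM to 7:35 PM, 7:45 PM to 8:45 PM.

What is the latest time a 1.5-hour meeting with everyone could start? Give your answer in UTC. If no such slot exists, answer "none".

15:05

Oona in UTC: 11:10-13:45, 14:45-16:35 (add 7h to convert from UTC-7).
Chen in UTC: 11:40-13:45, 14:15-16:35, 16:45-17:45 (subtract 3h to convert from UTC+3).
Oona ∩ Chen: 11:40-13:45, 14:45-16:35.
So the common availability across everyone is 11:40-13:45, 14:45-16:35.
The last common window of at least 90 minutes is 14:45-16:35; a 90-minute meeting can start as late as 15:05 and still end by 16:35.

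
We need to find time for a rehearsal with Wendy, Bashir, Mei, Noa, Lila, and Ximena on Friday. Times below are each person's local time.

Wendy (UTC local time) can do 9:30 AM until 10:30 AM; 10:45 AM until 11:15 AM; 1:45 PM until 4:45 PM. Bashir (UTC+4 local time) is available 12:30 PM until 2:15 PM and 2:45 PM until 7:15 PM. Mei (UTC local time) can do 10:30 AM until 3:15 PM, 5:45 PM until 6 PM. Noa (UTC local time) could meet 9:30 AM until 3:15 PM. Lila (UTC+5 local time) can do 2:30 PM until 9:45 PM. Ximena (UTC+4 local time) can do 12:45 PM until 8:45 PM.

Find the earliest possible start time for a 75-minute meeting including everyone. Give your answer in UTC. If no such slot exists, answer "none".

Wendy in UTC: 09:30-10:30, 10:45-11:15, 13:45-16:45.
Bashir in UTC: 08:30-10:15, 10:45-15:15 (subtract 4h to convert from UTC+4).
Mei in UTC: 10:30-15:15, 17:45-18:00.
Noa in UTC: 09:30-15:15.
Lila in UTC: 09:30-16:45 (subtract 5h to convert from UTC+5).
Ximena in UTC: 08:45-16:45 (subtract 4h to convert from UTC+4).
Wendy ∩ Bashir: 09:30-10:15, 10:45-11:15, 13:45-15:15.
Wendy ∩ Bashir ∩ Mei: 10:45-11:15, 13:45-15:15.
Wendy ∩ Bashir ∩ Mei ∩ Noa: 10:45-11:15, 13:45-15:15.
Wendy ∩ Bashir ∩ Mei ∩ Noa ∩ Lila: 10:45-11:15, 13:45-15:15.
Wendy ∩ Bashir ∩ Mei ∩ Noa ∩ Lila ∩ Ximena: 10:45-11:15, 13:45-15:15.
The first common window of at least 75 minutes is 13:45-15:15, so the earliest start is 13:45.

13:45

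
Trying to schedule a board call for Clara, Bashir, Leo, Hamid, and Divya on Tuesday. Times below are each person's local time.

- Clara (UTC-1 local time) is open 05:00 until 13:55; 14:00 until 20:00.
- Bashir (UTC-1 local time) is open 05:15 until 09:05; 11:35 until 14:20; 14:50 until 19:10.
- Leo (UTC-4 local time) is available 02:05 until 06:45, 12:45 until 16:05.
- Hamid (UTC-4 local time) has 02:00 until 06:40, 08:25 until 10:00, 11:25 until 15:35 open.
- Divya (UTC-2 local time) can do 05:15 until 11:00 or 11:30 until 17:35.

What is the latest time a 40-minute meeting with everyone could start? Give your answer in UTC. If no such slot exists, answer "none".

Clara in UTC: 06:00-14:55, 15:00-21:00 (add 1h to convert from UTC-1).
Bashir in UTC: 06:15-10:05, 12:35-15:20, 15:50-20:10 (add 1h to convert from UTC-1).
Leo in UTC: 06:05-10:45, 16:45-20:05 (add 4h to convert from UTC-4).
Hamid in UTC: 06:00-10:40, 12:25-14:00, 15:25-19:35 (add 4h to convert from UTC-4).
Divya in UTC: 07:15-13:00, 13:30-19:35 (add 2h to convert from UTC-2).
Clara ∩ Bashir: 06:15-10:05, 12:35-14:55, 15:00-15:20, 15:50-20:10.
Clara ∩ Bashir ∩ Leo: 06:15-10:05, 16:45-20:05.
Clara ∩ Bashir ∩ Leo ∩ Hamid: 06:15-10:05, 16:45-19:35.
Clara ∩ Bashir ∩ Leo ∩ Hamid ∩ Divya: 07:15-10:05, 16:45-19:35.
The last common window of at least 40 minutes is 16:45-19:35; a 40-minute meeting can start as late as 18:55 and still end by 19:35.

18:55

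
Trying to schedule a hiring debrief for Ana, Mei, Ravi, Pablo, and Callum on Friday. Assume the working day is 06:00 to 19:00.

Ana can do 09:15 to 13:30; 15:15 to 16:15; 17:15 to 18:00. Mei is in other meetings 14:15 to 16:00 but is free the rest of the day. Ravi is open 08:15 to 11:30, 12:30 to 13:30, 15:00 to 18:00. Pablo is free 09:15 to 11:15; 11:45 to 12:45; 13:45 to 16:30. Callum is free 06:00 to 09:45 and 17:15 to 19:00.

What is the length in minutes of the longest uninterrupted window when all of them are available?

30

Ana free: 09:15-13:30, 15:15-16:15, 17:15-18:00.
Mei free: 06:00-14:15, 16:00-19:00 (invert busy blocks within the working day).
Ravi free: 08:15-11:30, 12:30-13:30, 15:00-18:00.
Pablo free: 09:15-11:15, 11:45-12:45, 13:45-16:30.
Callum free: 06:00-09:45, 17:15-19:00.
Ana ∩ Mei: 09:15-13:30, 16:00-16:15, 17:15-18:00.
Ana ∩ Mei ∩ Ravi: 09:15-11:30, 12:30-13:30, 16:00-16:15, 17:15-18:00.
Ana ∩ Mei ∩ Ravi ∩ Pablo: 09:15-11:15, 12:30-12:45, 16:00-16:15.
Ana ∩ Mei ∩ Ravi ∩ Pablo ∩ Callum: 09:15-09:45.
So the common availability across everyone is 09:15-09:45.
The longest is 09:15-09:45 at 30 minutes.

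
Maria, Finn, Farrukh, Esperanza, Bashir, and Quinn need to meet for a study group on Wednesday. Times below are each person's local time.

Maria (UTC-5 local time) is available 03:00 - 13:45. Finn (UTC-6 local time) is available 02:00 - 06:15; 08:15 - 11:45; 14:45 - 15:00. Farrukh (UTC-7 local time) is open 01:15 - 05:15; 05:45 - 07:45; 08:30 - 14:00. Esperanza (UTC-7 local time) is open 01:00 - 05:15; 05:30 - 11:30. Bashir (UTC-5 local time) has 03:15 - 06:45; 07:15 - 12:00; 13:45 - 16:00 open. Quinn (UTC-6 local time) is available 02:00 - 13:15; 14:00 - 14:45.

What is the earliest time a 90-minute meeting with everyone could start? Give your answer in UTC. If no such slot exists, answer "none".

Maria in UTC: 08:00-18:45 (add 5h to convert from UTC-5).
Finn in UTC: 08:00-12:15, 14:15-17:45, 20:45-21:00 (add 6h to convert from UTC-6).
Farrukh in UTC: 08:15-12:15, 12:45-14:45, 15:30-21:00 (add 7h to convert from UTC-7).
Esperanza in UTC: 08:00-12:15, 12:30-18:30 (add 7h to convert from UTC-7).
Bashir in UTC: 08:15-11:45, 12:15-17:00, 18:45-21:00 (add 5h to convert from UTC-5).
Quinn in UTC: 08:00-19:15, 20:00-20:45 (add 6h to convert from UTC-6).
Maria ∩ Finn: 08:00-12:15, 14:15-17:45.
Maria ∩ Finn ∩ Farrukh: 08:15-12:15, 14:15-14:45, 15:30-17:45.
Maria ∩ Finn ∩ Farrukh ∩ Esperanza: 08:15-12:15, 14:15-14:45, 15:30-17:45.
Maria ∩ Finn ∩ Farrukh ∩ Esperanza ∩ Bashir: 08:15-11:45, 14:15-14:45, 15:30-17:00.
Maria ∩ Finn ∩ Farrukh ∩ Esperanza ∩ Bashir ∩ Quinn: 08:15-11:45, 14:15-14:45, 15:30-17:00.
The first common window of at least 90 minutes is 08:15-11:45, so the earliest start is 08:15.

08:15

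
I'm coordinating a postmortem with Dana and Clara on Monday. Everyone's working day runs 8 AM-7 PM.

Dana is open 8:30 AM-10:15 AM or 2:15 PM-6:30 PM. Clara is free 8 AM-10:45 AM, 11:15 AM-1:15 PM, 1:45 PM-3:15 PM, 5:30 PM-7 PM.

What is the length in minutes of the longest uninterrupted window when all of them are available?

Dana ∩ Clara: 08:30-10:15, 14:15-15:15, 17:30-18:30.
Those are the intersection windows.
The longest is 08:30-10:15 at 105 minutes.

105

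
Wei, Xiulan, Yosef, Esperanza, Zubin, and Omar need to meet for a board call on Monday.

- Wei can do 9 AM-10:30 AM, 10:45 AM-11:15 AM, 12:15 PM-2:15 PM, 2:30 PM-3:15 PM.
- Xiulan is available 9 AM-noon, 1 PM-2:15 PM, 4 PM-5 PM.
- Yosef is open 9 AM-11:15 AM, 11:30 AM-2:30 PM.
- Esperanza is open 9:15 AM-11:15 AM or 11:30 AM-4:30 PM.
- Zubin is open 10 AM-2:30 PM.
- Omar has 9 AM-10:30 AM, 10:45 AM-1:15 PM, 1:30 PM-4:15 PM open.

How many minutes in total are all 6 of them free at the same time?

120

Wei ∩ Xiulan: 09:00-10:30, 10:45-11:15, 13:00-14:15.
Wei ∩ Xiulan ∩ Yosef: 09:00-10:30, 10:45-11:15, 13:00-14:15.
Wei ∩ Xiulan ∩ Yosef ∩ Esperanza: 09:15-10:30, 10:45-11:15, 13:00-14:15.
Wei ∩ Xiulan ∩ Yosef ∩ Esperanza ∩ Zubin: 10:00-10:30, 10:45-11:15, 13:00-14:15.
Wei ∩ Xiulan ∩ Yosef ∩ Esperanza ∩ Zubin ∩ Omar: 10:00-10:30, 10:45-11:15, 13:00-13:15, 13:30-14:15.
So the common availability across everyone is 10:00-10:30, 10:45-11:15, 13:00-13:15, 13:30-14:15.
Summing the common windows: 30 + 30 + 15 + 45 = 120 minutes.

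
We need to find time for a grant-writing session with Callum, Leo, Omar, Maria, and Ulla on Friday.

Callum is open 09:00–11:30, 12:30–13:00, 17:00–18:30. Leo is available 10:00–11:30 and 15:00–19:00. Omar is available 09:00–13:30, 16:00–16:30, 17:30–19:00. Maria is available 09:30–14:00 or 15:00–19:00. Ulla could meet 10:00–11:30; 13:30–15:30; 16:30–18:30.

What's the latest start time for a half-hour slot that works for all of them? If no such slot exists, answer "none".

Callum ∩ Leo: 10:00-11:30, 17:00-18:30.
Callum ∩ Leo ∩ Omar: 10:00-11:30, 17:30-18:30.
Callum ∩ Leo ∩ Omar ∩ Maria: 10:00-11:30, 17:30-18:30.
Callum ∩ Leo ∩ Omar ∩ Maria ∩ Ulla: 10:00-11:30, 17:30-18:30.
The last common window of at least 30 minutes is 17:30-18:30; a 30-minute meeting can start as late as 18:00 and still end by 18:30.

18:00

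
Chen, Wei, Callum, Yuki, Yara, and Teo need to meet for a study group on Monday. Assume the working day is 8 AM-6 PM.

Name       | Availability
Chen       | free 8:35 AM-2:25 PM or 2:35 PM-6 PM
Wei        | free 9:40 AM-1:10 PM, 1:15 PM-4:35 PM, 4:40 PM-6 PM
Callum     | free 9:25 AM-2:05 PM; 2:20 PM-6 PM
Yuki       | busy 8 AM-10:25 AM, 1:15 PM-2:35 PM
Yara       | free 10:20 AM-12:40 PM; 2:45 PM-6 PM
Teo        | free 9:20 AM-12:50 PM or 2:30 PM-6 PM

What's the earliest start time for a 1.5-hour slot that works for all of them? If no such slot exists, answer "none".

10:25

Chen free: 08:35-14:25, 14:35-18:00.
Wei free: 09:40-13:10, 13:15-16:35, 16:40-18:00.
Callum free: 09:25-14:05, 14:20-18:00.
Yuki free: 10:25-13:15, 14:35-18:00 (invert busy blocks within the working day).
Yara free: 10:20-12:40, 14:45-18:00.
Teo free: 09:20-12:50, 14:30-18:00.
Chen ∩ Wei: 09:40-13:10, 13:15-14:25, 14:35-16:35, 16:40-18:00.
Chen ∩ Wei ∩ Callum: 09:40-13:10, 13:15-14:05, 14:20-14:25, 14:35-16:35, 16:40-18:00.
Chen ∩ Wei ∩ Callum ∩ Yuki: 10:25-13:10, 14:35-16:35, 16:40-18:00.
Chen ∩ Wei ∩ Callum ∩ Yuki ∩ Yara: 10:25-12:40, 14:45-16:35, 16:40-18:00.
Chen ∩ Wei ∩ Callum ∩ Yuki ∩ Yara ∩ Teo: 10:25-12:40, 14:45-16:35, 16:40-18:00.
The first common window of at least 90 minutes is 10:25-12:40, so the earliest start is 10:25.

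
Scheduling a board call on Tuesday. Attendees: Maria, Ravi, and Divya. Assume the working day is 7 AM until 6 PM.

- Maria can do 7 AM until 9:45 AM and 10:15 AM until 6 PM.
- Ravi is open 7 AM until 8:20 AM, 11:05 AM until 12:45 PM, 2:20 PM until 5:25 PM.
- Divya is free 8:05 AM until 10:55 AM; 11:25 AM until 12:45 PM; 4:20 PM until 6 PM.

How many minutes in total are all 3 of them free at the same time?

Maria ∩ Ravi: 07:00-08:20, 11:05-12:45, 14:20-17:25.
Maria ∩ Ravi ∩ Divya: 08:05-08:20, 11:25-12:45, 16:20-17:25.
Summing the common windows: 15 + 80 + 65 = 160 minutes.

160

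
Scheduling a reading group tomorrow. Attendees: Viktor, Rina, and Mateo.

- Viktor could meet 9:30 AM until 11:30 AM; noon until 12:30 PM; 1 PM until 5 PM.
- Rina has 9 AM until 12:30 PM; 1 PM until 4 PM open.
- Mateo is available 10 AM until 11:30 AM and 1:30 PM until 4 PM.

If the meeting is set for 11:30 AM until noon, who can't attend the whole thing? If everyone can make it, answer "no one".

Mateo, Viktor

Viktor: not fully free for 11:30-12:00. Rina: free for 11:30-12:00. Mateo: not fully free for 11:30-12:00.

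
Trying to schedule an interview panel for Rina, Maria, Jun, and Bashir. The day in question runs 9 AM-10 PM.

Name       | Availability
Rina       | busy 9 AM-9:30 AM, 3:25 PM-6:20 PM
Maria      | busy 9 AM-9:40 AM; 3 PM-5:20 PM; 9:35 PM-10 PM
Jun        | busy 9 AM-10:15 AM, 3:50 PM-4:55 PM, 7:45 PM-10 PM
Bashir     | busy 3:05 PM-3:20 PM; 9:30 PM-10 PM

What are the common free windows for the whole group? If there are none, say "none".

10:15-15:00, 18:20-19:45

Rina free: 09:30-15:25, 18:20-22:00 (invert busy blocks within the working day).
Maria free: 09:40-15:00, 17:20-21:35 (invert busy blocks within the working day).
Jun free: 10:15-15:50, 16:55-19:45 (invert busy blocks within the working day).
Bashir free: 09:00-15:05, 15:20-21:30 (invert busy blocks within the working day).
Rina ∩ Maria: 09:40-15:00, 18:20-21:35.
Rina ∩ Maria ∩ Jun: 10:15-15:00, 18:20-19:45.
Rina ∩ Maria ∩ Jun ∩ Bashir: 10:15-15:00, 18:20-19:45.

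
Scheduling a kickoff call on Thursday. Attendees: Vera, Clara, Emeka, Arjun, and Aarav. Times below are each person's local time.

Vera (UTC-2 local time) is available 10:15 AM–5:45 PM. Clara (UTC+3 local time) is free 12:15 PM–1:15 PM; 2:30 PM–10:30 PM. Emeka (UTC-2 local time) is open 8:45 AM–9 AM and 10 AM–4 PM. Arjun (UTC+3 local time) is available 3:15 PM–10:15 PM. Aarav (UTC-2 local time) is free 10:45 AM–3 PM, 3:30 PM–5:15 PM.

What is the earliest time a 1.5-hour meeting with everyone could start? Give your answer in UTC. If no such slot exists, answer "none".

12:45

Vera in UTC: 12:15-19:45 (add 2h to convert from UTC-2).
Clara in UTC: 09:15-10:15, 11:30-19:30 (subtract 3h to convert from UTC+3).
Emeka in UTC: 10:45-11:00, 12:00-18:00 (add 2h to convert from UTC-2).
Arjun in UTC: 12:15-19:15 (subtract 3h to convert from UTC+3).
Aarav in UTC: 12:45-17:00, 17:30-19:15 (add 2h to convert from UTC-2).
Vera ∩ Clara: 12:15-19:30.
Vera ∩ Clara ∩ Emeka: 12:15-18:00.
Vera ∩ Clara ∩ Emeka ∩ Arjun: 12:15-18:00.
Vera ∩ Clara ∩ Emeka ∩ Arjun ∩ Aarav: 12:45-17:00, 17:30-18:00.
Those are the intersection windows.
The first common window of at least 90 minutes is 12:45-17:00, so the earliest start is 12:45.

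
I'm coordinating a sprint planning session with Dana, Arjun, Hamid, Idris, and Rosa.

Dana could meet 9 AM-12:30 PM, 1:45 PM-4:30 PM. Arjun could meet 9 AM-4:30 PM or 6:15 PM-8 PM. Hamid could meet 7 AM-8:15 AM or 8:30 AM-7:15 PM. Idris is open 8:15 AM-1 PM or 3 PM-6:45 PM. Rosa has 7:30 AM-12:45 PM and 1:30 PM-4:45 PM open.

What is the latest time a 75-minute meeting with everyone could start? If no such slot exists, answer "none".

Dana ∩ Arjun: 09:00-12:30, 13:45-16:30.
Dana ∩ Arjun ∩ Hamid: 09:00-12:30, 13:45-16:30.
Dana ∩ Arjun ∩ Hamid ∩ Idris: 09:00-12:30, 15:00-16:30.
Dana ∩ Arjun ∩ Hamid ∩ Idris ∩ Rosa: 09:00-12:30, 15:00-16:30.
The last common window of at least 75 minutes is 15:00-16:30; a 75-minute meeting can start as late as 15:15 and still end by 16:30.

15:15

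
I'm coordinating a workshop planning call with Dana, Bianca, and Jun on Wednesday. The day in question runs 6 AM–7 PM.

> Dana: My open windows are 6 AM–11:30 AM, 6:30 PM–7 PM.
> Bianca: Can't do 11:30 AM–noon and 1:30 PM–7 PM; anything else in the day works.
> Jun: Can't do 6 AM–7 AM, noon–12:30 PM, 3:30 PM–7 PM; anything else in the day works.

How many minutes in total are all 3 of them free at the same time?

Dana free: 06:00-11:30, 18:30-19:00.
Bianca free: 06:00-11:30, 12:00-13:30 (invert busy blocks within the working day).
Jun free: 07:00-12:00, 12:30-15:30 (invert busy blocks within the working day).
Dana ∩ Bianca: 06:00-11:30.
Dana ∩ Bianca ∩ Jun: 07:00-11:30.
That's a single block of 270 minutes.

270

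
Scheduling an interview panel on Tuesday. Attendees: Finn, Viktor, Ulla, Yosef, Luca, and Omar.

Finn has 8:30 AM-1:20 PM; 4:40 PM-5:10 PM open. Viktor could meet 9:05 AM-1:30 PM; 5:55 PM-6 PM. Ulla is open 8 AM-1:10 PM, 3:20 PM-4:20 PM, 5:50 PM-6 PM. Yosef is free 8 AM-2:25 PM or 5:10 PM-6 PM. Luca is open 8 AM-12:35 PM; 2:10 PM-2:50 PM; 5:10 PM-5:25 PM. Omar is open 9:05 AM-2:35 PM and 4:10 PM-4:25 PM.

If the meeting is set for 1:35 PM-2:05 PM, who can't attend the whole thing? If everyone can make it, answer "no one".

Finn, Luca, Ulla, Viktor

Finn: not fully free for 13:35-14:05. Viktor: not fully free for 13:35-14:05. Ulla: not fully free for 13:35-14:05. Yosef: free for 13:35-14:05. Luca: not fully free for 13:35-14:05. Omar: free for 13:35-14:05.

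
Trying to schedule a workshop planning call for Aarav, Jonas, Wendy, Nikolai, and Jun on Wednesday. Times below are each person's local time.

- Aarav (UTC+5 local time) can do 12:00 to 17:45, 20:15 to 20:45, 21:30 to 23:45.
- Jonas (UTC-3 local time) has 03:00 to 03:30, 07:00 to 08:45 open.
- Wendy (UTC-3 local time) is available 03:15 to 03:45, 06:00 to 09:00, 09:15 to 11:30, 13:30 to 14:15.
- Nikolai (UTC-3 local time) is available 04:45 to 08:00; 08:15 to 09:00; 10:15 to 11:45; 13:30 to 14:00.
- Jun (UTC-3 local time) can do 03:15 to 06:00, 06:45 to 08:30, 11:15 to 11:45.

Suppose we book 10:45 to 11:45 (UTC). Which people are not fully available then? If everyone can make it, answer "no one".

Aarav in UTC: 07:00-12:45, 15:15-15:45, 16:30-18:45 (subtract 5h to convert from UTC+5).
Jonas in UTC: 06:00-06:30, 10:00-11:45 (add 3h to convert from UTC-3).
Wendy in UTC: 06:15-06:45, 09:00-12:00, 12:15-14:30, 16:30-17:15 (add 3h to convert from UTC-3).
Nikolai in UTC: 07:45-11:00, 11:15-12:00, 13:15-14:45, 16:30-17:00 (add 3h to convert from UTC-3).
Jun in UTC: 06:15-09:00, 09:45-11:30, 14:15-14:45 (add 3h to convert from UTC-3).
Aarav: free for 10:45-11:45. Jonas: free for 10:45-11:45. Wendy: free for 10:45-11:45. Nikolai: not fully free for 10:45-11:45. Jun: not fully free for 10:45-11:45.

Jun, Nikolai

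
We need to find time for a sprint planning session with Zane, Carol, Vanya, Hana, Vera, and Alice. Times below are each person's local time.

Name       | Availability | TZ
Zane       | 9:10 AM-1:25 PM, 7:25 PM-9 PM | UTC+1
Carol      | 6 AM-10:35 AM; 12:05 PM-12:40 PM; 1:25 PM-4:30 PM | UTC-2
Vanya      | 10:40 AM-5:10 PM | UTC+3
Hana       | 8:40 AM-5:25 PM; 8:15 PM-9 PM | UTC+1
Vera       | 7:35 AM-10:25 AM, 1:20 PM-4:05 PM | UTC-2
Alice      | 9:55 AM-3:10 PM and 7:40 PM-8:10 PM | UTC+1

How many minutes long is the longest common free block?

170

Zane in UTC: 08:10-12:25, 18:25-20:00 (subtract 1h to convert from UTC+1).
Carol in UTC: 08:00-12:35, 14:05-14:40, 15:25-18:30 (add 2h to convert from UTC-2).
Vanya in UTC: 07:40-14:10 (subtract 3h to convert from UTC+3).
Hana in UTC: 07:40-16:25, 19:15-20:00 (subtract 1h to convert from UTC+1).
Vera in UTC: 09:35-12:25, 15:20-18:05 (add 2h to convert from UTC-2).
Alice in UTC: 08:55-14:10, 18:40-19:10 (subtract 1h to convert from UTC+1).
Zane ∩ Carol: 08:10-12:25, 18:25-18:30.
Zane ∩ Carol ∩ Vanya: 08:10-12:25.
Zane ∩ Carol ∩ Vanya ∩ Hana: 08:10-12:25.
Zane ∩ Carol ∩ Vanya ∩ Hana ∩ Vera: 09:35-12:25.
Zane ∩ Carol ∩ Vanya ∩ Hana ∩ Vera ∩ Alice: 09:35-12:25.
The longest is 09:35-12:25 at 170 minutes.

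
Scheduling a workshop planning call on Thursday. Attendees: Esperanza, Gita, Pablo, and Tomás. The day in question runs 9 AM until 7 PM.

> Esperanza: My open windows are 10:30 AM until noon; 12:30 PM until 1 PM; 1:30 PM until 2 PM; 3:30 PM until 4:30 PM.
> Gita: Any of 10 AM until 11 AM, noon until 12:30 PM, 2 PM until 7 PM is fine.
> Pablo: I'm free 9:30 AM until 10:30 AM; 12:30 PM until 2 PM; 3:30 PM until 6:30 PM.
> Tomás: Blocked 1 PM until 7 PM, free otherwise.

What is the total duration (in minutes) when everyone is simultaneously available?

0

Esperanza free: 10:30-12:00, 12:30-13:00, 13:30-14:00, 15:30-16:30.
Gita free: 10:00-11:00, 12:00-12:30, 14:00-19:00.
Pablo free: 09:30-10:30, 12:30-14:00, 15:30-18:30.
Tomás free: 09:00-13:00 (invert busy blocks within the working day).
Esperanza ∩ Gita: 10:30-11:00, 15:30-16:30.
Esperanza ∩ Gita ∩ Pablo: 15:30-16:30.
Esperanza ∩ Gita ∩ Pablo ∩ Tomás: ∅.
There is no time when everyone is free.
There is no common window, so the total is 0 minutes.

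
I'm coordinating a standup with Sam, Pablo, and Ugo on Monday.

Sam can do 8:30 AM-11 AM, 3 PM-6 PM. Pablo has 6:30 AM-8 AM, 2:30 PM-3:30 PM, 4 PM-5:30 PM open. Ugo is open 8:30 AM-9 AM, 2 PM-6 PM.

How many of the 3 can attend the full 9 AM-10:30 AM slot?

1

Sam can make the full 09:00-10:30 slot — that's 1.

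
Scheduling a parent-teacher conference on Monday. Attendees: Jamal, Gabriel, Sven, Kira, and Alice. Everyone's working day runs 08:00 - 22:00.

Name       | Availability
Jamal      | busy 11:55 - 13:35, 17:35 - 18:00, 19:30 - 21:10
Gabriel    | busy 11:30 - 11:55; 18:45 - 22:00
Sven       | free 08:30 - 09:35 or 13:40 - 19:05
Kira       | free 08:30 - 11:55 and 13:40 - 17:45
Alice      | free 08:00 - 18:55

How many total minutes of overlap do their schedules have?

Jamal free: 08:00-11:55, 13:35-17:35, 18:00-19:30, 21:10-22:00 (invert busy blocks within the working day).
Gabriel free: 08:00-11:30, 11:55-18:45 (invert busy blocks within the working day).
Sven free: 08:30-09:35, 13:40-19:05.
Kira free: 08:30-11:55, 13:40-17:45.
Alice free: 08:00-18:55.
Jamal ∩ Gabriel: 08:00-11:30, 13:35-17:35, 18:00-18:45.
Jamal ∩ Gabriel ∩ Sven: 08:30-09:35, 13:40-17:35, 18:00-18:45.
Jamal ∩ Gabriel ∩ Sven ∩ Kira: 08:30-09:35, 13:40-17:35.
Jamal ∩ Gabriel ∩ Sven ∩ Kira ∩ Alice: 08:30-09:35, 13:40-17:35.
Those are the intersection windows.
Summing the common windows: 65 + 235 = 300 minutes.

300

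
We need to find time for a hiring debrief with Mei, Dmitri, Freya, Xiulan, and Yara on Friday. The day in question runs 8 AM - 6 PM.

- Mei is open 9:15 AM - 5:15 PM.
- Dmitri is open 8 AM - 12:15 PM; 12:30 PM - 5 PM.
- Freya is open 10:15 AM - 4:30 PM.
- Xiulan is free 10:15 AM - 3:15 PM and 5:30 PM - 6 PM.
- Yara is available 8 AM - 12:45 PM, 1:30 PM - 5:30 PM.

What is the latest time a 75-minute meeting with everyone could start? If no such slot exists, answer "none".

Mei ∩ Dmitri: 09:15-12:15, 12:30-17:00.
Mei ∩ Dmitri ∩ Freya: 10:15-12:15, 12:30-16:30.
Mei ∩ Dmitri ∩ Freya ∩ Xiulan: 10:15-12:15, 12:30-15:15.
Mei ∩ Dmitri ∩ Freya ∩ Xiulan ∩ Yara: 10:15-12:15, 12:30-12:45, 13:30-15:15.
So the common availability across everyone is 10:15-12:15, 12:30-12:45, 13:30-15:15.
The last common window of at least 75 minutes is 13:30-15:15; a 75-minute meeting can start as late as 14:00 and still end by 15:15.

14:00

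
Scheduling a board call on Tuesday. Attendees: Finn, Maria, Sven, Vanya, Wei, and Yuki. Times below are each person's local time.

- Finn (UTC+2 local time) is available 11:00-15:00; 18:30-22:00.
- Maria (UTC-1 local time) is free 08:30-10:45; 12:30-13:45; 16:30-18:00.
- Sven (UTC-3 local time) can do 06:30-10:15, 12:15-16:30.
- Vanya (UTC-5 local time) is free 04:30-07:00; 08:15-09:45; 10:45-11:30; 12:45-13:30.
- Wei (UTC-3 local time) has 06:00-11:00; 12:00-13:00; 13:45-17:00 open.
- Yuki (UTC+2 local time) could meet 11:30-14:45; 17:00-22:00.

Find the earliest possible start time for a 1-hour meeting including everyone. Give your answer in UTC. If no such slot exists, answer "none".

09:30

Finn in UTC: 09:00-13:00, 16:30-20:00 (subtract 2h to convert from UTC+2).
Maria in UTC: 09:30-11:45, 13:30-14:45, 17:30-19:00 (add 1h to convert from UTC-1).
Sven in UTC: 09:30-13:15, 15:15-19:30 (add 3h to convert from UTC-3).
Vanya in UTC: 09:30-12:00, 13:15-14:45, 15:45-16:30, 17:45-18:30 (add 5h to convert from UTC-5).
Wei in UTC: 09:00-14:00, 15:00-16:00, 16:45-20:00 (add 3h to convert from UTC-3).
Yuki in UTC: 09:30-12:45, 15:00-20:00 (subtract 2h to convert from UTC+2).
Finn ∩ Maria: 09:30-11:45, 17:30-19:00.
Finn ∩ Maria ∩ Sven: 09:30-11:45, 17:30-19:00.
Finn ∩ Maria ∩ Sven ∩ Vanya: 09:30-11:45, 17:45-18:30.
Finn ∩ Maria ∩ Sven ∩ Vanya ∩ Wei: 09:30-11:45, 17:45-18:30.
Finn ∩ Maria ∩ Sven ∩ Vanya ∩ Wei ∩ Yuki: 09:30-11:45, 17:45-18:30.
The first common window of at least 60 minutes is 09:30-11:45, so the earliest start is 09:30.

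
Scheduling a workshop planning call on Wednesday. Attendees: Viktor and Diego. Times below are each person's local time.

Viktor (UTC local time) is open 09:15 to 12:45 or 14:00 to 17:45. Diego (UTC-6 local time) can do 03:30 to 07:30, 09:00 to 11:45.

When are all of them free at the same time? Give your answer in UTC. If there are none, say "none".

09:30-12:45, 15:00-17:45

Viktor in UTC: 09:15-12:45, 14:00-17:45.
Diego in UTC: 09:30-13:30, 15:00-17:45 (add 6h to convert from UTC-6).
Viktor ∩ Diego: 09:30-12:45, 15:00-17:45.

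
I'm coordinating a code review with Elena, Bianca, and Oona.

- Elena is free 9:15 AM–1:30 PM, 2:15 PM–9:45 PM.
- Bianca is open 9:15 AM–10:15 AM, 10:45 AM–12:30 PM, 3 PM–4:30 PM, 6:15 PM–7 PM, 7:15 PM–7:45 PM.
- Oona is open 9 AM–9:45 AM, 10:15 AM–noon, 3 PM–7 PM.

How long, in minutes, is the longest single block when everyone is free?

90

Elena ∩ Bianca: 09:15-10:15, 10:45-12:30, 15:00-16:30, 18:15-19:00, 19:15-19:45.
Elena ∩ Bianca ∩ Oona: 09:15-09:45, 10:45-12:00, 15:00-16:30, 18:15-19:00.
The longest is 15:00-16:30 at 90 minutes.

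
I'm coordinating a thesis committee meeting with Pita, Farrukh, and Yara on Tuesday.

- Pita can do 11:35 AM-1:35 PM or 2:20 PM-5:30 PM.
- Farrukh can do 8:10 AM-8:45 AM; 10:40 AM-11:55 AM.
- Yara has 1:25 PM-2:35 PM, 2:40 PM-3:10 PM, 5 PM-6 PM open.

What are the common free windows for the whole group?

none

Pita ∩ Farrukh: 11:35-11:55.
Pita ∩ Farrukh ∩ Yara: ∅.
There is no time when everyone is free.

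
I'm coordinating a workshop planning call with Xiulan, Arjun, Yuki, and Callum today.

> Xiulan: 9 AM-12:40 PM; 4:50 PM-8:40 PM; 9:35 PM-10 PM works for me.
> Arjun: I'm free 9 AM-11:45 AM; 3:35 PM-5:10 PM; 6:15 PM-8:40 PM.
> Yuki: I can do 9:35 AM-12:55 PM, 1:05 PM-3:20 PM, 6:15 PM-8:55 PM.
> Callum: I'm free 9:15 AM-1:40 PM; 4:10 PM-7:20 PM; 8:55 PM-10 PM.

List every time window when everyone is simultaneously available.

09:35-11:45, 18:15-19:20

Xiulan ∩ Arjun: 09:00-11:45, 16:50-17:10, 18:15-20:40.
Xiulan ∩ Arjun ∩ Yuki: 09:35-11:45, 18:15-20:40.
Xiulan ∩ Arjun ∩ Yuki ∩ Callum: 09:35-11:45, 18:15-19:20.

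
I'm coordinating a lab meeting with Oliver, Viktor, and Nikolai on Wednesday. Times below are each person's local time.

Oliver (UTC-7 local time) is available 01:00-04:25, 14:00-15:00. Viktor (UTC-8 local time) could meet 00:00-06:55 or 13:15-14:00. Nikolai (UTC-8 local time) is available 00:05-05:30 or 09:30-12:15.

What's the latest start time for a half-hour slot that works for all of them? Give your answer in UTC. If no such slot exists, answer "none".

10:55

Oliver in UTC: 08:00-11:25, 21:00-22:00 (add 7h to convert from UTC-7).
Viktor in UTC: 08:00-14:55, 21:15-22:00 (add 8h to convert from UTC-8).
Nikolai in UTC: 08:05-13:30, 17:30-20:15 (add 8h to convert from UTC-8).
Oliver ∩ Viktor: 08:00-11:25, 21:15-22:00.
Oliver ∩ Viktor ∩ Nikolai: 08:05-11:25.
So the common availability across everyone is 08:05-11:25.
The last common window of at least 30 minutes is 08:05-11:25; a 30-minute meeting can start as late as 10:55 and still end by 11:25.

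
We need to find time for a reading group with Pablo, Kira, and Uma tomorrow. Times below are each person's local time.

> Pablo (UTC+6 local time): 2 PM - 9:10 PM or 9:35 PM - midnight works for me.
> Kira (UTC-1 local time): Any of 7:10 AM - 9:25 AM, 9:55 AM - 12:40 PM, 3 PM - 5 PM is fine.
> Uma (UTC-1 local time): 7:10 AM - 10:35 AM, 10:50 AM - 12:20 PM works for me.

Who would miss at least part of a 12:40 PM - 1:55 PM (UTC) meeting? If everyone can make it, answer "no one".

Pablo in UTC: 08:00-15:10, 15:35-18:00 (subtract 6h to convert from UTC+6).
Kira in UTC: 08:10-10:25, 10:55-13:40, 16:00-18:00 (add 1h to convert from UTC-1).
Uma in UTC: 08:10-11:35, 11:50-13:20 (add 1h to convert from UTC-1).
Pablo: free for 12:40-13:55. Kira: not fully free for 12:40-13:55. Uma: not fully free for 12:40-13:55.

Kira, Uma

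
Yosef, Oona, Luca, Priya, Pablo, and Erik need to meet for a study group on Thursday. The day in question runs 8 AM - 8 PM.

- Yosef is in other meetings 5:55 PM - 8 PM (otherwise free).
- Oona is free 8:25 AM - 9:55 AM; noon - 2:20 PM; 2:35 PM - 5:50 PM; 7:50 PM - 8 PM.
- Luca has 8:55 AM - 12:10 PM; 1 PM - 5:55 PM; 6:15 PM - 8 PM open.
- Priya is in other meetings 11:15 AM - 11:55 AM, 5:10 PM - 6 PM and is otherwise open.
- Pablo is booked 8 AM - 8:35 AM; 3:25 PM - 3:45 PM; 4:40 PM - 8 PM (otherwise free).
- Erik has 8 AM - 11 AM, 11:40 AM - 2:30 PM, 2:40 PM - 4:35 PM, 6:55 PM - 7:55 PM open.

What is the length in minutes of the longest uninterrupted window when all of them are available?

Yosef free: 08:00-17:55 (invert busy blocks within the working day).
Oona free: 08:25-09:55, 12:00-14:20, 14:35-17:50, 19:50-20:00.
Luca free: 08:55-12:10, 13:00-17:55, 18:15-20:00.
Priya free: 08:00-11:15, 11:55-17:10, 18:00-20:00 (invert busy blocks within the working day).
Pablo free: 08:35-15:25, 15:45-16:40 (invert busy blocks within the working day).
Erik free: 08:00-11:00, 11:40-14:30, 14:40-16:35, 18:55-19:55.
Yosef ∩ Oona: 08:25-09:55, 12:00-14:20, 14:35-17:50.
Yosef ∩ Oona ∩ Luca: 08:55-09:55, 12:00-12:10, 13:00-14:20, 14:35-17:50.
Yosef ∩ Oona ∩ Luca ∩ Priya: 08:55-09:55, 12:00-12:10, 13:00-14:20, 14:35-17:10.
Yosef ∩ Oona ∩ Luca ∩ Priya ∩ Pablo: 08:55-09:55, 12:00-12:10, 13:00-14:20, 14:35-15:25, 15:45-16:40.
Yosef ∩ Oona ∩ Luca ∩ Priya ∩ Pablo ∩ Erik: 08:55-09:55, 12:00-12:10, 13:00-14:20, 14:40-15:25, 15:45-16:35.
So the common availability across everyone is 08:55-09:55, 12:00-12:10, 13:00-14:20, 14:40-15:25, 15:45-16:35.
The longest is 13:00-14:20 at 80 minutes.

80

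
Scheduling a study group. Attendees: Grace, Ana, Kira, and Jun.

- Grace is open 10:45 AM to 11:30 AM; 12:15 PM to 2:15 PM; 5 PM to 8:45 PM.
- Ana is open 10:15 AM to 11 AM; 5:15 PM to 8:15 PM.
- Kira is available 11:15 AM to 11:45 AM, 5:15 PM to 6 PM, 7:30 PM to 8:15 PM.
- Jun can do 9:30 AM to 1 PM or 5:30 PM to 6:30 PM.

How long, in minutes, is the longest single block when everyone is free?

Grace ∩ Ana: 10:45-11:00, 17:15-20:15.
Grace ∩ Ana ∩ Kira: 17:15-18:00, 19:30-20:15.
Grace ∩ Ana ∩ Kira ∩ Jun: 17:30-18:00.
The longest is 17:30-18:00 at 30 minutes.

30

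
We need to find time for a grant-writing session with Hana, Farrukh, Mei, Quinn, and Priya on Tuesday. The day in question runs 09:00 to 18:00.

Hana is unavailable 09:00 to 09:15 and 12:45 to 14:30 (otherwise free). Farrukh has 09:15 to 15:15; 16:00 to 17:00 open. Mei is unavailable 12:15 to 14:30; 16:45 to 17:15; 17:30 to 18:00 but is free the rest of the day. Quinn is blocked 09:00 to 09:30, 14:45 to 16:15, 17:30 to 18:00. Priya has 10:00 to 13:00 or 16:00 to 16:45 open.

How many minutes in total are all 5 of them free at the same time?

165

Hana free: 09:15-12:45, 14:30-18:00 (invert busy blocks within the working day).
Farrukh free: 09:15-15:15, 16:00-17:00.
Mei free: 09:00-12:15, 14:30-16:45, 17:15-17:30 (invert busy blocks within the working day).
Quinn free: 09:30-14:45, 16:15-17:30 (invert busy blocks within the working day).
Priya free: 10:00-13:00, 16:00-16:45.
Hana ∩ Farrukh: 09:15-12:45, 14:30-15:15, 16:00-17:00.
Hana ∩ Farrukh ∩ Mei: 09:15-12:15, 14:30-15:15, 16:00-16:45.
Hana ∩ Farrukh ∩ Mei ∩ Quinn: 09:30-12:15, 14:30-14:45, 16:15-16:45.
Hana ∩ Farrukh ∩ Mei ∩ Quinn ∩ Priya: 10:00-12:15, 16:15-16:45.
So the common availability across everyone is 10:00-12:15, 16:15-16:45.
Summing the common windows: 135 + 30 = 165 minutes.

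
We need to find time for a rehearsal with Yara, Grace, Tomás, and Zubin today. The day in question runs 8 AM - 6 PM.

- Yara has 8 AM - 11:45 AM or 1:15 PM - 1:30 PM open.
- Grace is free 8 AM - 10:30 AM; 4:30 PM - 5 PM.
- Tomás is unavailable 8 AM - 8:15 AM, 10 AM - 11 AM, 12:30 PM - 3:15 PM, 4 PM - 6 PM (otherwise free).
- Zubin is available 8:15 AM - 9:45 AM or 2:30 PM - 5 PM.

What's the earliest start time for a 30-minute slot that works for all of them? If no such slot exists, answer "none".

08:15

Yara free: 08:00-11:45, 13:15-13:30.
Grace free: 08:00-10:30, 16:30-17:00.
Tomás free: 08:15-10:00, 11:00-12:30, 15:15-16:00 (invert busy blocks within the working day).
Zubin free: 08:15-09:45, 14:30-17:00.
Yara ∩ Grace: 08:00-10:30.
Yara ∩ Grace ∩ Tomás: 08:15-10:00.
Yara ∩ Grace ∩ Tomás ∩ Zubin: 08:15-09:45.
The first common window of at least 30 minutes is 08:15-09:45, so the earliest start is 08:15.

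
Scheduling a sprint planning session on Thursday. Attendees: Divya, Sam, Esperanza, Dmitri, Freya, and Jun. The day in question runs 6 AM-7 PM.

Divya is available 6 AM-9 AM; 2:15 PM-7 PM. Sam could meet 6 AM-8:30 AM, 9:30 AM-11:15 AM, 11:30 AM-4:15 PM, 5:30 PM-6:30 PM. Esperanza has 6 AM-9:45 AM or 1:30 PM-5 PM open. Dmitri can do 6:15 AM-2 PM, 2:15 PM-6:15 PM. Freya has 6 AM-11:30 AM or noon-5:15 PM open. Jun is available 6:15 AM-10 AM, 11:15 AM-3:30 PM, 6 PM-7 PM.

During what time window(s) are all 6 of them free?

06:15-08:30, 14:15-15:30

Divya ∩ Sam: 06:00-08:30, 14:15-16:15, 17:30-18:30.
Divya ∩ Sam ∩ Esperanza: 06:00-08:30, 14:15-16:15.
Divya ∩ Sam ∩ Esperanza ∩ Dmitri: 06:15-08:30, 14:15-16:15.
Divya ∩ Sam ∩ Esperanza ∩ Dmitri ∩ Freya: 06:15-08:30, 14:15-16:15.
Divya ∩ Sam ∩ Esperanza ∩ Dmitri ∩ Freya ∩ Jun: 06:15-08:30, 14:15-15:30.
Those are the intersection windows.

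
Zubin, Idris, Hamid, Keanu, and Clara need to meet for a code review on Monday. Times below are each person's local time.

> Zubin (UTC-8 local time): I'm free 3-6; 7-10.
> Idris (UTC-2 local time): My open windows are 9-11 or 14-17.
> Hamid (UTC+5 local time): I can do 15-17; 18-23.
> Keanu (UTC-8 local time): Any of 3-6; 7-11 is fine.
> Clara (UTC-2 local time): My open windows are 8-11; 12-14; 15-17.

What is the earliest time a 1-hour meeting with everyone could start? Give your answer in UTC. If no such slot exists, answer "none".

Zubin in UTC: 11:00-14:00, 15:00-18:00 (add 8h to convert from UTC-8).
Idris in UTC: 11:00-13:00, 16:00-19:00 (add 2h to convert from UTC-2).
Hamid in UTC: 10:00-12:00, 13:00-18:00 (subtract 5h to convert from UTC+5).
Keanu in UTC: 11:00-14:00, 15:00-19:00 (add 8h to convert from UTC-8).
Clara in UTC: 10:00-13:00, 14:00-16:00, 17:00-19:00 (add 2h to convert from UTC-2).
Zubin ∩ Idris: 11:00-13:00, 16:00-18:00.
Zubin ∩ Idris ∩ Hamid: 11:00-12:00, 16:00-18:00.
Zubin ∩ Idris ∩ Hamid ∩ Keanu: 11:00-12:00, 16:00-18:00.
Zubin ∩ Idris ∩ Hamid ∩ Keanu ∩ Clara: 11:00-12:00, 17:00-18:00.
The first common window of at least 60 minutes is 11:00-12:00, so the earliest start is 11:00.

11:00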